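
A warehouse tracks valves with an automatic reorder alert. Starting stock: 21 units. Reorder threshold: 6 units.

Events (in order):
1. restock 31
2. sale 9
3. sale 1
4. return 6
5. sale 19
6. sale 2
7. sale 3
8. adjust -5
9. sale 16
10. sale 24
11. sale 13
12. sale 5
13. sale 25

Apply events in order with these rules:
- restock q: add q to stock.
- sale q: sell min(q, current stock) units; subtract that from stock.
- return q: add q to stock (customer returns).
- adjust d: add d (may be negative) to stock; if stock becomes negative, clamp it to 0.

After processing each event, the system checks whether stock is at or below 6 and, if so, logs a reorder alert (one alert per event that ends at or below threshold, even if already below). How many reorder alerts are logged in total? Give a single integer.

Processing events:
Start: stock = 21
  Event 1 (restock 31): 21 + 31 = 52
  Event 2 (sale 9): sell min(9,52)=9. stock: 52 - 9 = 43. total_sold = 9
  Event 3 (sale 1): sell min(1,43)=1. stock: 43 - 1 = 42. total_sold = 10
  Event 4 (return 6): 42 + 6 = 48
  Event 5 (sale 19): sell min(19,48)=19. stock: 48 - 19 = 29. total_sold = 29
  Event 6 (sale 2): sell min(2,29)=2. stock: 29 - 2 = 27. total_sold = 31
  Event 7 (sale 3): sell min(3,27)=3. stock: 27 - 3 = 24. total_sold = 34
  Event 8 (adjust -5): 24 + -5 = 19
  Event 9 (sale 16): sell min(16,19)=16. stock: 19 - 16 = 3. total_sold = 50
  Event 10 (sale 24): sell min(24,3)=3. stock: 3 - 3 = 0. total_sold = 53
  Event 11 (sale 13): sell min(13,0)=0. stock: 0 - 0 = 0. total_sold = 53
  Event 12 (sale 5): sell min(5,0)=0. stock: 0 - 0 = 0. total_sold = 53
  Event 13 (sale 25): sell min(25,0)=0. stock: 0 - 0 = 0. total_sold = 53
Final: stock = 0, total_sold = 53

Checking against threshold 6:
  After event 1: stock=52 > 6
  After event 2: stock=43 > 6
  After event 3: stock=42 > 6
  After event 4: stock=48 > 6
  After event 5: stock=29 > 6
  After event 6: stock=27 > 6
  After event 7: stock=24 > 6
  After event 8: stock=19 > 6
  After event 9: stock=3 <= 6 -> ALERT
  After event 10: stock=0 <= 6 -> ALERT
  After event 11: stock=0 <= 6 -> ALERT
  After event 12: stock=0 <= 6 -> ALERT
  After event 13: stock=0 <= 6 -> ALERT
Alert events: [9, 10, 11, 12, 13]. Count = 5

Answer: 5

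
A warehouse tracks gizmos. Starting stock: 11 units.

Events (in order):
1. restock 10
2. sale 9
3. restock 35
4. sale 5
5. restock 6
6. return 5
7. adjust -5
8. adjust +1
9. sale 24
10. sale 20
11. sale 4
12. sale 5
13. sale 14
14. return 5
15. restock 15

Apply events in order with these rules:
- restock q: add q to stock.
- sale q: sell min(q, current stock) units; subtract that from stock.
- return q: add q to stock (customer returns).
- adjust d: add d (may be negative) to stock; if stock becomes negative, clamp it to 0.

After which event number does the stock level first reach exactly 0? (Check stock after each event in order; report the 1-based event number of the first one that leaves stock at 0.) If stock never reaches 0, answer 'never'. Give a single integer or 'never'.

Processing events:
Start: stock = 11
  Event 1 (restock 10): 11 + 10 = 21
  Event 2 (sale 9): sell min(9,21)=9. stock: 21 - 9 = 12. total_sold = 9
  Event 3 (restock 35): 12 + 35 = 47
  Event 4 (sale 5): sell min(5,47)=5. stock: 47 - 5 = 42. total_sold = 14
  Event 5 (restock 6): 42 + 6 = 48
  Event 6 (return 5): 48 + 5 = 53
  Event 7 (adjust -5): 53 + -5 = 48
  Event 8 (adjust +1): 48 + 1 = 49
  Event 9 (sale 24): sell min(24,49)=24. stock: 49 - 24 = 25. total_sold = 38
  Event 10 (sale 20): sell min(20,25)=20. stock: 25 - 20 = 5. total_sold = 58
  Event 11 (sale 4): sell min(4,5)=4. stock: 5 - 4 = 1. total_sold = 62
  Event 12 (sale 5): sell min(5,1)=1. stock: 1 - 1 = 0. total_sold = 63
  Event 13 (sale 14): sell min(14,0)=0. stock: 0 - 0 = 0. total_sold = 63
  Event 14 (return 5): 0 + 5 = 5
  Event 15 (restock 15): 5 + 15 = 20
Final: stock = 20, total_sold = 63

First zero at event 12.

Answer: 12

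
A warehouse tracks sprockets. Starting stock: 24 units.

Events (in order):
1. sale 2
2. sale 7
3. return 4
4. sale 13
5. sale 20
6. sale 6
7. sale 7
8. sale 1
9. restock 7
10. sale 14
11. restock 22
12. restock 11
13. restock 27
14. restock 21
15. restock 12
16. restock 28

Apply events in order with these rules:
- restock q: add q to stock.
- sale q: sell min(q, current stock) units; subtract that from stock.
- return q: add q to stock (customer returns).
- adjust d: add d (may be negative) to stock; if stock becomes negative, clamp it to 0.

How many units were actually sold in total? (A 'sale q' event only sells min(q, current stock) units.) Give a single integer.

Processing events:
Start: stock = 24
  Event 1 (sale 2): sell min(2,24)=2. stock: 24 - 2 = 22. total_sold = 2
  Event 2 (sale 7): sell min(7,22)=7. stock: 22 - 7 = 15. total_sold = 9
  Event 3 (return 4): 15 + 4 = 19
  Event 4 (sale 13): sell min(13,19)=13. stock: 19 - 13 = 6. total_sold = 22
  Event 5 (sale 20): sell min(20,6)=6. stock: 6 - 6 = 0. total_sold = 28
  Event 6 (sale 6): sell min(6,0)=0. stock: 0 - 0 = 0. total_sold = 28
  Event 7 (sale 7): sell min(7,0)=0. stock: 0 - 0 = 0. total_sold = 28
  Event 8 (sale 1): sell min(1,0)=0. stock: 0 - 0 = 0. total_sold = 28
  Event 9 (restock 7): 0 + 7 = 7
  Event 10 (sale 14): sell min(14,7)=7. stock: 7 - 7 = 0. total_sold = 35
  Event 11 (restock 22): 0 + 22 = 22
  Event 12 (restock 11): 22 + 11 = 33
  Event 13 (restock 27): 33 + 27 = 60
  Event 14 (restock 21): 60 + 21 = 81
  Event 15 (restock 12): 81 + 12 = 93
  Event 16 (restock 28): 93 + 28 = 121
Final: stock = 121, total_sold = 35

Answer: 35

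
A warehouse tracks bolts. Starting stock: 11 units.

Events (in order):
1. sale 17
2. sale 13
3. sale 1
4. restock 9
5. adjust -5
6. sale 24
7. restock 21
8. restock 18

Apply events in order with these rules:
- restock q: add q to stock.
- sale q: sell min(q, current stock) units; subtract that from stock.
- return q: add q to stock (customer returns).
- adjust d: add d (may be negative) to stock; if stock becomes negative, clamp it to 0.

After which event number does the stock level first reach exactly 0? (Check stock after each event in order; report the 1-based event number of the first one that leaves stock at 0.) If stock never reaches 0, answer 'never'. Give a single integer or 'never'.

Processing events:
Start: stock = 11
  Event 1 (sale 17): sell min(17,11)=11. stock: 11 - 11 = 0. total_sold = 11
  Event 2 (sale 13): sell min(13,0)=0. stock: 0 - 0 = 0. total_sold = 11
  Event 3 (sale 1): sell min(1,0)=0. stock: 0 - 0 = 0. total_sold = 11
  Event 4 (restock 9): 0 + 9 = 9
  Event 5 (adjust -5): 9 + -5 = 4
  Event 6 (sale 24): sell min(24,4)=4. stock: 4 - 4 = 0. total_sold = 15
  Event 7 (restock 21): 0 + 21 = 21
  Event 8 (restock 18): 21 + 18 = 39
Final: stock = 39, total_sold = 15

First zero at event 1.

Answer: 1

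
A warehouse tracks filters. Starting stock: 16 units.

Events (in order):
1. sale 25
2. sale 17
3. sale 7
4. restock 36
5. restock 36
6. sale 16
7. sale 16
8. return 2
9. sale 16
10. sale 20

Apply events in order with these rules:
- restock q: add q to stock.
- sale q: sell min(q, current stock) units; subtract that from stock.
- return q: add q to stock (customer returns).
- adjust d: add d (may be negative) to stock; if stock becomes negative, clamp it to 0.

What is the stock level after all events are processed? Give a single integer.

Answer: 6

Derivation:
Processing events:
Start: stock = 16
  Event 1 (sale 25): sell min(25,16)=16. stock: 16 - 16 = 0. total_sold = 16
  Event 2 (sale 17): sell min(17,0)=0. stock: 0 - 0 = 0. total_sold = 16
  Event 3 (sale 7): sell min(7,0)=0. stock: 0 - 0 = 0. total_sold = 16
  Event 4 (restock 36): 0 + 36 = 36
  Event 5 (restock 36): 36 + 36 = 72
  Event 6 (sale 16): sell min(16,72)=16. stock: 72 - 16 = 56. total_sold = 32
  Event 7 (sale 16): sell min(16,56)=16. stock: 56 - 16 = 40. total_sold = 48
  Event 8 (return 2): 40 + 2 = 42
  Event 9 (sale 16): sell min(16,42)=16. stock: 42 - 16 = 26. total_sold = 64
  Event 10 (sale 20): sell min(20,26)=20. stock: 26 - 20 = 6. total_sold = 84
Final: stock = 6, total_sold = 84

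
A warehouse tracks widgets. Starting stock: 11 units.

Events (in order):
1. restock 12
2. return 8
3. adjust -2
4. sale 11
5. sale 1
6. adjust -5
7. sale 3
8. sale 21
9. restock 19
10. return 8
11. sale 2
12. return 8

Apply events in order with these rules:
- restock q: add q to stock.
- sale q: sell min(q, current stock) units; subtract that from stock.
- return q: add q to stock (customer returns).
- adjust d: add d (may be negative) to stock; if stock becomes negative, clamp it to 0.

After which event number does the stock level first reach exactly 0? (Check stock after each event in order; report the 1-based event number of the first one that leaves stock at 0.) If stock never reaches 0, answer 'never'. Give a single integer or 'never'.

Processing events:
Start: stock = 11
  Event 1 (restock 12): 11 + 12 = 23
  Event 2 (return 8): 23 + 8 = 31
  Event 3 (adjust -2): 31 + -2 = 29
  Event 4 (sale 11): sell min(11,29)=11. stock: 29 - 11 = 18. total_sold = 11
  Event 5 (sale 1): sell min(1,18)=1. stock: 18 - 1 = 17. total_sold = 12
  Event 6 (adjust -5): 17 + -5 = 12
  Event 7 (sale 3): sell min(3,12)=3. stock: 12 - 3 = 9. total_sold = 15
  Event 8 (sale 21): sell min(21,9)=9. stock: 9 - 9 = 0. total_sold = 24
  Event 9 (restock 19): 0 + 19 = 19
  Event 10 (return 8): 19 + 8 = 27
  Event 11 (sale 2): sell min(2,27)=2. stock: 27 - 2 = 25. total_sold = 26
  Event 12 (return 8): 25 + 8 = 33
Final: stock = 33, total_sold = 26

First zero at event 8.

Answer: 8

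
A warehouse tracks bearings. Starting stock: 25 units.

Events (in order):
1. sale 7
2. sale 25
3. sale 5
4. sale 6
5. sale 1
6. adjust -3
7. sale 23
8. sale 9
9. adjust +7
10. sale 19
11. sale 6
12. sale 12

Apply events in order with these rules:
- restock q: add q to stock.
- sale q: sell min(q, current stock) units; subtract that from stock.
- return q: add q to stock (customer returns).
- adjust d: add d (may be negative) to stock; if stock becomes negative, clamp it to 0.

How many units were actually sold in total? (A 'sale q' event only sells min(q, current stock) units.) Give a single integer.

Processing events:
Start: stock = 25
  Event 1 (sale 7): sell min(7,25)=7. stock: 25 - 7 = 18. total_sold = 7
  Event 2 (sale 25): sell min(25,18)=18. stock: 18 - 18 = 0. total_sold = 25
  Event 3 (sale 5): sell min(5,0)=0. stock: 0 - 0 = 0. total_sold = 25
  Event 4 (sale 6): sell min(6,0)=0. stock: 0 - 0 = 0. total_sold = 25
  Event 5 (sale 1): sell min(1,0)=0. stock: 0 - 0 = 0. total_sold = 25
  Event 6 (adjust -3): 0 + -3 = 0 (clamped to 0)
  Event 7 (sale 23): sell min(23,0)=0. stock: 0 - 0 = 0. total_sold = 25
  Event 8 (sale 9): sell min(9,0)=0. stock: 0 - 0 = 0. total_sold = 25
  Event 9 (adjust +7): 0 + 7 = 7
  Event 10 (sale 19): sell min(19,7)=7. stock: 7 - 7 = 0. total_sold = 32
  Event 11 (sale 6): sell min(6,0)=0. stock: 0 - 0 = 0. total_sold = 32
  Event 12 (sale 12): sell min(12,0)=0. stock: 0 - 0 = 0. total_sold = 32
Final: stock = 0, total_sold = 32

Answer: 32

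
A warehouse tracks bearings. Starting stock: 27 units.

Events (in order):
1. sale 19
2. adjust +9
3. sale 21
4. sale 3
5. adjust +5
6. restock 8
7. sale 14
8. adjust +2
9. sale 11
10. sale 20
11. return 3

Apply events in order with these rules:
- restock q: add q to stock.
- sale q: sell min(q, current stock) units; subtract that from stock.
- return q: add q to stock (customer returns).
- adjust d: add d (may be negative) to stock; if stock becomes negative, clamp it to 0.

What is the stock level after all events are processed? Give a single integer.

Answer: 3

Derivation:
Processing events:
Start: stock = 27
  Event 1 (sale 19): sell min(19,27)=19. stock: 27 - 19 = 8. total_sold = 19
  Event 2 (adjust +9): 8 + 9 = 17
  Event 3 (sale 21): sell min(21,17)=17. stock: 17 - 17 = 0. total_sold = 36
  Event 4 (sale 3): sell min(3,0)=0. stock: 0 - 0 = 0. total_sold = 36
  Event 5 (adjust +5): 0 + 5 = 5
  Event 6 (restock 8): 5 + 8 = 13
  Event 7 (sale 14): sell min(14,13)=13. stock: 13 - 13 = 0. total_sold = 49
  Event 8 (adjust +2): 0 + 2 = 2
  Event 9 (sale 11): sell min(11,2)=2. stock: 2 - 2 = 0. total_sold = 51
  Event 10 (sale 20): sell min(20,0)=0. stock: 0 - 0 = 0. total_sold = 51
  Event 11 (return 3): 0 + 3 = 3
Final: stock = 3, total_sold = 51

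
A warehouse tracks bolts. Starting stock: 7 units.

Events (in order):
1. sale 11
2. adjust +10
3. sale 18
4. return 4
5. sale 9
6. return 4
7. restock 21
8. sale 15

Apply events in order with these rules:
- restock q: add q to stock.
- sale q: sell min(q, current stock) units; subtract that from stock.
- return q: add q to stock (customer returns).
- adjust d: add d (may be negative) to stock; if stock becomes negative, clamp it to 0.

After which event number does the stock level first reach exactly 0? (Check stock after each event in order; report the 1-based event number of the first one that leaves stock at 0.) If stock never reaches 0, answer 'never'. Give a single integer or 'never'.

Processing events:
Start: stock = 7
  Event 1 (sale 11): sell min(11,7)=7. stock: 7 - 7 = 0. total_sold = 7
  Event 2 (adjust +10): 0 + 10 = 10
  Event 3 (sale 18): sell min(18,10)=10. stock: 10 - 10 = 0. total_sold = 17
  Event 4 (return 4): 0 + 4 = 4
  Event 5 (sale 9): sell min(9,4)=4. stock: 4 - 4 = 0. total_sold = 21
  Event 6 (return 4): 0 + 4 = 4
  Event 7 (restock 21): 4 + 21 = 25
  Event 8 (sale 15): sell min(15,25)=15. stock: 25 - 15 = 10. total_sold = 36
Final: stock = 10, total_sold = 36

First zero at event 1.

Answer: 1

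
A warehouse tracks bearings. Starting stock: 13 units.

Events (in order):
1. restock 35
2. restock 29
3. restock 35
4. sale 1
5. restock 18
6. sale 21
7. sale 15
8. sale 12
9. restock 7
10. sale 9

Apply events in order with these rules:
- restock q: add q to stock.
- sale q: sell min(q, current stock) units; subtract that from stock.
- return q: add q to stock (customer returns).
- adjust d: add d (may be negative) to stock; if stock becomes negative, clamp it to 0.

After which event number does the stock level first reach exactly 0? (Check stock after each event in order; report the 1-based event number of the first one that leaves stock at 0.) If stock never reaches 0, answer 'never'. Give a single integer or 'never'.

Processing events:
Start: stock = 13
  Event 1 (restock 35): 13 + 35 = 48
  Event 2 (restock 29): 48 + 29 = 77
  Event 3 (restock 35): 77 + 35 = 112
  Event 4 (sale 1): sell min(1,112)=1. stock: 112 - 1 = 111. total_sold = 1
  Event 5 (restock 18): 111 + 18 = 129
  Event 6 (sale 21): sell min(21,129)=21. stock: 129 - 21 = 108. total_sold = 22
  Event 7 (sale 15): sell min(15,108)=15. stock: 108 - 15 = 93. total_sold = 37
  Event 8 (sale 12): sell min(12,93)=12. stock: 93 - 12 = 81. total_sold = 49
  Event 9 (restock 7): 81 + 7 = 88
  Event 10 (sale 9): sell min(9,88)=9. stock: 88 - 9 = 79. total_sold = 58
Final: stock = 79, total_sold = 58

Stock never reaches 0.

Answer: never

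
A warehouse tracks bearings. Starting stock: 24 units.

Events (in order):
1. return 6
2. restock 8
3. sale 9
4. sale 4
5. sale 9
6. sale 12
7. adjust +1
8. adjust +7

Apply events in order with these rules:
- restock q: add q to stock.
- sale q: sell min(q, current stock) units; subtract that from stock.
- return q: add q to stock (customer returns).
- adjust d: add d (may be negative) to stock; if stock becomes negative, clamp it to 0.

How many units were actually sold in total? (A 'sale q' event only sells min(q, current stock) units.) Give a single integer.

Answer: 34

Derivation:
Processing events:
Start: stock = 24
  Event 1 (return 6): 24 + 6 = 30
  Event 2 (restock 8): 30 + 8 = 38
  Event 3 (sale 9): sell min(9,38)=9. stock: 38 - 9 = 29. total_sold = 9
  Event 4 (sale 4): sell min(4,29)=4. stock: 29 - 4 = 25. total_sold = 13
  Event 5 (sale 9): sell min(9,25)=9. stock: 25 - 9 = 16. total_sold = 22
  Event 6 (sale 12): sell min(12,16)=12. stock: 16 - 12 = 4. total_sold = 34
  Event 7 (adjust +1): 4 + 1 = 5
  Event 8 (adjust +7): 5 + 7 = 12
Final: stock = 12, total_sold = 34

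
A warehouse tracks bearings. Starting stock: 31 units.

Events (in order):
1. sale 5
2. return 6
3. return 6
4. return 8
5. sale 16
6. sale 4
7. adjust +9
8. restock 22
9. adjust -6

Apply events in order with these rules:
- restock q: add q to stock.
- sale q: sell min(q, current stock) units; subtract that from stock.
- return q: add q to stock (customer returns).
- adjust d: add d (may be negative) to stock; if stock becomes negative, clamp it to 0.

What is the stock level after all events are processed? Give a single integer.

Answer: 51

Derivation:
Processing events:
Start: stock = 31
  Event 1 (sale 5): sell min(5,31)=5. stock: 31 - 5 = 26. total_sold = 5
  Event 2 (return 6): 26 + 6 = 32
  Event 3 (return 6): 32 + 6 = 38
  Event 4 (return 8): 38 + 8 = 46
  Event 5 (sale 16): sell min(16,46)=16. stock: 46 - 16 = 30. total_sold = 21
  Event 6 (sale 4): sell min(4,30)=4. stock: 30 - 4 = 26. total_sold = 25
  Event 7 (adjust +9): 26 + 9 = 35
  Event 8 (restock 22): 35 + 22 = 57
  Event 9 (adjust -6): 57 + -6 = 51
Final: stock = 51, total_sold = 25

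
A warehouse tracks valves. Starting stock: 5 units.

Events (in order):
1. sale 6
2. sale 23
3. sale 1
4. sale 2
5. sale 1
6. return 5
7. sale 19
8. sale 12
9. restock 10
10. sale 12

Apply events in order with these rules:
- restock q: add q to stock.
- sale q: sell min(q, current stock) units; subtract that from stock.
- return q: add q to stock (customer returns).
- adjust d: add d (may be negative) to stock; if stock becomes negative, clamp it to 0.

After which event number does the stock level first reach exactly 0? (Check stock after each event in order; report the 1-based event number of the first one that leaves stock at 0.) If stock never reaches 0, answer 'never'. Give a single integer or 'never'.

Answer: 1

Derivation:
Processing events:
Start: stock = 5
  Event 1 (sale 6): sell min(6,5)=5. stock: 5 - 5 = 0. total_sold = 5
  Event 2 (sale 23): sell min(23,0)=0. stock: 0 - 0 = 0. total_sold = 5
  Event 3 (sale 1): sell min(1,0)=0. stock: 0 - 0 = 0. total_sold = 5
  Event 4 (sale 2): sell min(2,0)=0. stock: 0 - 0 = 0. total_sold = 5
  Event 5 (sale 1): sell min(1,0)=0. stock: 0 - 0 = 0. total_sold = 5
  Event 6 (return 5): 0 + 5 = 5
  Event 7 (sale 19): sell min(19,5)=5. stock: 5 - 5 = 0. total_sold = 10
  Event 8 (sale 12): sell min(12,0)=0. stock: 0 - 0 = 0. total_sold = 10
  Event 9 (restock 10): 0 + 10 = 10
  Event 10 (sale 12): sell min(12,10)=10. stock: 10 - 10 = 0. total_sold = 20
Final: stock = 0, total_sold = 20

First zero at event 1.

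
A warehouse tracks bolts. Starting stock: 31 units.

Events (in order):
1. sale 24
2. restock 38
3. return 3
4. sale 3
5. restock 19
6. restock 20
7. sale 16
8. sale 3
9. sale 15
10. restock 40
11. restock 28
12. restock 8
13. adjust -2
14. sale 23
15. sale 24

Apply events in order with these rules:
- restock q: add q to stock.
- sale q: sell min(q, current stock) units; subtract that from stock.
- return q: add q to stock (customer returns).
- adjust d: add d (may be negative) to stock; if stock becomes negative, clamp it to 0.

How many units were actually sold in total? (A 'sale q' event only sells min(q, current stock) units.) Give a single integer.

Processing events:
Start: stock = 31
  Event 1 (sale 24): sell min(24,31)=24. stock: 31 - 24 = 7. total_sold = 24
  Event 2 (restock 38): 7 + 38 = 45
  Event 3 (return 3): 45 + 3 = 48
  Event 4 (sale 3): sell min(3,48)=3. stock: 48 - 3 = 45. total_sold = 27
  Event 5 (restock 19): 45 + 19 = 64
  Event 6 (restock 20): 64 + 20 = 84
  Event 7 (sale 16): sell min(16,84)=16. stock: 84 - 16 = 68. total_sold = 43
  Event 8 (sale 3): sell min(3,68)=3. stock: 68 - 3 = 65. total_sold = 46
  Event 9 (sale 15): sell min(15,65)=15. stock: 65 - 15 = 50. total_sold = 61
  Event 10 (restock 40): 50 + 40 = 90
  Event 11 (restock 28): 90 + 28 = 118
  Event 12 (restock 8): 118 + 8 = 126
  Event 13 (adjust -2): 126 + -2 = 124
  Event 14 (sale 23): sell min(23,124)=23. stock: 124 - 23 = 101. total_sold = 84
  Event 15 (sale 24): sell min(24,101)=24. stock: 101 - 24 = 77. total_sold = 108
Final: stock = 77, total_sold = 108

Answer: 108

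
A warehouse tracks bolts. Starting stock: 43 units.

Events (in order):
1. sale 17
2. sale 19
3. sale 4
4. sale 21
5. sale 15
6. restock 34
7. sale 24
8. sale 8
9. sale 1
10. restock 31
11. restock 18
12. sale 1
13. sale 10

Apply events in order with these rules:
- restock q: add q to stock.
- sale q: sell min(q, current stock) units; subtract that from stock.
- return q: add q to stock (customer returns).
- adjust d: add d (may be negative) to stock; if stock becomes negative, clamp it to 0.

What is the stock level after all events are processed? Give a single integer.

Processing events:
Start: stock = 43
  Event 1 (sale 17): sell min(17,43)=17. stock: 43 - 17 = 26. total_sold = 17
  Event 2 (sale 19): sell min(19,26)=19. stock: 26 - 19 = 7. total_sold = 36
  Event 3 (sale 4): sell min(4,7)=4. stock: 7 - 4 = 3. total_sold = 40
  Event 4 (sale 21): sell min(21,3)=3. stock: 3 - 3 = 0. total_sold = 43
  Event 5 (sale 15): sell min(15,0)=0. stock: 0 - 0 = 0. total_sold = 43
  Event 6 (restock 34): 0 + 34 = 34
  Event 7 (sale 24): sell min(24,34)=24. stock: 34 - 24 = 10. total_sold = 67
  Event 8 (sale 8): sell min(8,10)=8. stock: 10 - 8 = 2. total_sold = 75
  Event 9 (sale 1): sell min(1,2)=1. stock: 2 - 1 = 1. total_sold = 76
  Event 10 (restock 31): 1 + 31 = 32
  Event 11 (restock 18): 32 + 18 = 50
  Event 12 (sale 1): sell min(1,50)=1. stock: 50 - 1 = 49. total_sold = 77
  Event 13 (sale 10): sell min(10,49)=10. stock: 49 - 10 = 39. total_sold = 87
Final: stock = 39, total_sold = 87

Answer: 39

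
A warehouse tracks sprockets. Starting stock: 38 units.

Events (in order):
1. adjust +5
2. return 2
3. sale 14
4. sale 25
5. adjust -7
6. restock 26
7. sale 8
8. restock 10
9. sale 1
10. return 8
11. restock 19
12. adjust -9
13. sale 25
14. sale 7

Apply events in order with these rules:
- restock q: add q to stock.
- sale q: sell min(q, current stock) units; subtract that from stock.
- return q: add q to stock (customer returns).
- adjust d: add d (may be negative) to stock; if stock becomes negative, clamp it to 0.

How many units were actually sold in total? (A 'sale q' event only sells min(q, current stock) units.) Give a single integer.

Answer: 80

Derivation:
Processing events:
Start: stock = 38
  Event 1 (adjust +5): 38 + 5 = 43
  Event 2 (return 2): 43 + 2 = 45
  Event 3 (sale 14): sell min(14,45)=14. stock: 45 - 14 = 31. total_sold = 14
  Event 4 (sale 25): sell min(25,31)=25. stock: 31 - 25 = 6. total_sold = 39
  Event 5 (adjust -7): 6 + -7 = 0 (clamped to 0)
  Event 6 (restock 26): 0 + 26 = 26
  Event 7 (sale 8): sell min(8,26)=8. stock: 26 - 8 = 18. total_sold = 47
  Event 8 (restock 10): 18 + 10 = 28
  Event 9 (sale 1): sell min(1,28)=1. stock: 28 - 1 = 27. total_sold = 48
  Event 10 (return 8): 27 + 8 = 35
  Event 11 (restock 19): 35 + 19 = 54
  Event 12 (adjust -9): 54 + -9 = 45
  Event 13 (sale 25): sell min(25,45)=25. stock: 45 - 25 = 20. total_sold = 73
  Event 14 (sale 7): sell min(7,20)=7. stock: 20 - 7 = 13. total_sold = 80
Final: stock = 13, total_sold = 80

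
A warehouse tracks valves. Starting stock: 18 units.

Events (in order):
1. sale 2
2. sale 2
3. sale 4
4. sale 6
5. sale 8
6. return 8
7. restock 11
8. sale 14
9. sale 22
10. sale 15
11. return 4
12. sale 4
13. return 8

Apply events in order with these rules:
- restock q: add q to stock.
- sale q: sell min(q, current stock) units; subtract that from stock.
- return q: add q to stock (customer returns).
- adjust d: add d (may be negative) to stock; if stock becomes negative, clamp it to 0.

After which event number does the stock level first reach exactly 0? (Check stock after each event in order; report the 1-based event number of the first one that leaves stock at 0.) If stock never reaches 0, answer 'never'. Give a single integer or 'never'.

Processing events:
Start: stock = 18
  Event 1 (sale 2): sell min(2,18)=2. stock: 18 - 2 = 16. total_sold = 2
  Event 2 (sale 2): sell min(2,16)=2. stock: 16 - 2 = 14. total_sold = 4
  Event 3 (sale 4): sell min(4,14)=4. stock: 14 - 4 = 10. total_sold = 8
  Event 4 (sale 6): sell min(6,10)=6. stock: 10 - 6 = 4. total_sold = 14
  Event 5 (sale 8): sell min(8,4)=4. stock: 4 - 4 = 0. total_sold = 18
  Event 6 (return 8): 0 + 8 = 8
  Event 7 (restock 11): 8 + 11 = 19
  Event 8 (sale 14): sell min(14,19)=14. stock: 19 - 14 = 5. total_sold = 32
  Event 9 (sale 22): sell min(22,5)=5. stock: 5 - 5 = 0. total_sold = 37
  Event 10 (sale 15): sell min(15,0)=0. stock: 0 - 0 = 0. total_sold = 37
  Event 11 (return 4): 0 + 4 = 4
  Event 12 (sale 4): sell min(4,4)=4. stock: 4 - 4 = 0. total_sold = 41
  Event 13 (return 8): 0 + 8 = 8
Final: stock = 8, total_sold = 41

First zero at event 5.

Answer: 5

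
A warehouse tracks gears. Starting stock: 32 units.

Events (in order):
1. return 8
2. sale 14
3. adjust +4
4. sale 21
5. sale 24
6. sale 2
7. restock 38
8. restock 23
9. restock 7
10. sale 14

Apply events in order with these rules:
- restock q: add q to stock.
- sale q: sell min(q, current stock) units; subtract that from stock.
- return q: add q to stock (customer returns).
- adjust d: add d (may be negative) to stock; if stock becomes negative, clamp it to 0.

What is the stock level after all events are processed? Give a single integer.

Answer: 54

Derivation:
Processing events:
Start: stock = 32
  Event 1 (return 8): 32 + 8 = 40
  Event 2 (sale 14): sell min(14,40)=14. stock: 40 - 14 = 26. total_sold = 14
  Event 3 (adjust +4): 26 + 4 = 30
  Event 4 (sale 21): sell min(21,30)=21. stock: 30 - 21 = 9. total_sold = 35
  Event 5 (sale 24): sell min(24,9)=9. stock: 9 - 9 = 0. total_sold = 44
  Event 6 (sale 2): sell min(2,0)=0. stock: 0 - 0 = 0. total_sold = 44
  Event 7 (restock 38): 0 + 38 = 38
  Event 8 (restock 23): 38 + 23 = 61
  Event 9 (restock 7): 61 + 7 = 68
  Event 10 (sale 14): sell min(14,68)=14. stock: 68 - 14 = 54. total_sold = 58
Final: stock = 54, total_sold = 58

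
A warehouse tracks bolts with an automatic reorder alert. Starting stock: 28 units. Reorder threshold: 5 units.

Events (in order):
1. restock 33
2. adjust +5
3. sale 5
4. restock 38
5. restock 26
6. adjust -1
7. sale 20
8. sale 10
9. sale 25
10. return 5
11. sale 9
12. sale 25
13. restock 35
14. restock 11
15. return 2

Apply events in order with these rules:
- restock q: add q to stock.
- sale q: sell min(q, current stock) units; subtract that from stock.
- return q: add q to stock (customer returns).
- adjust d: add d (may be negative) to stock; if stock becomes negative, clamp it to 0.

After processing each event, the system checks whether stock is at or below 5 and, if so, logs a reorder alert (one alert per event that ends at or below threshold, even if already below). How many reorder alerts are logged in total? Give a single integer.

Processing events:
Start: stock = 28
  Event 1 (restock 33): 28 + 33 = 61
  Event 2 (adjust +5): 61 + 5 = 66
  Event 3 (sale 5): sell min(5,66)=5. stock: 66 - 5 = 61. total_sold = 5
  Event 4 (restock 38): 61 + 38 = 99
  Event 5 (restock 26): 99 + 26 = 125
  Event 6 (adjust -1): 125 + -1 = 124
  Event 7 (sale 20): sell min(20,124)=20. stock: 124 - 20 = 104. total_sold = 25
  Event 8 (sale 10): sell min(10,104)=10. stock: 104 - 10 = 94. total_sold = 35
  Event 9 (sale 25): sell min(25,94)=25. stock: 94 - 25 = 69. total_sold = 60
  Event 10 (return 5): 69 + 5 = 74
  Event 11 (sale 9): sell min(9,74)=9. stock: 74 - 9 = 65. total_sold = 69
  Event 12 (sale 25): sell min(25,65)=25. stock: 65 - 25 = 40. total_sold = 94
  Event 13 (restock 35): 40 + 35 = 75
  Event 14 (restock 11): 75 + 11 = 86
  Event 15 (return 2): 86 + 2 = 88
Final: stock = 88, total_sold = 94

Checking against threshold 5:
  After event 1: stock=61 > 5
  After event 2: stock=66 > 5
  After event 3: stock=61 > 5
  After event 4: stock=99 > 5
  After event 5: stock=125 > 5
  After event 6: stock=124 > 5
  After event 7: stock=104 > 5
  After event 8: stock=94 > 5
  After event 9: stock=69 > 5
  After event 10: stock=74 > 5
  After event 11: stock=65 > 5
  After event 12: stock=40 > 5
  After event 13: stock=75 > 5
  After event 14: stock=86 > 5
  After event 15: stock=88 > 5
Alert events: []. Count = 0

Answer: 0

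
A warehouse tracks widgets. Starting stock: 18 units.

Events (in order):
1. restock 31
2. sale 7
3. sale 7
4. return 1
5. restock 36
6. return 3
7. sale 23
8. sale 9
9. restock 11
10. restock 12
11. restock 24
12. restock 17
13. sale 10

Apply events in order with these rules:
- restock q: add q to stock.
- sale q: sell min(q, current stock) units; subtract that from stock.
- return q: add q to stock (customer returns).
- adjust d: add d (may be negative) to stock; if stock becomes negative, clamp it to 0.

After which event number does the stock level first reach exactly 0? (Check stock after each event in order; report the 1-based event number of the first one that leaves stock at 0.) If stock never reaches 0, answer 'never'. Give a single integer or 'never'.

Answer: never

Derivation:
Processing events:
Start: stock = 18
  Event 1 (restock 31): 18 + 31 = 49
  Event 2 (sale 7): sell min(7,49)=7. stock: 49 - 7 = 42. total_sold = 7
  Event 3 (sale 7): sell min(7,42)=7. stock: 42 - 7 = 35. total_sold = 14
  Event 4 (return 1): 35 + 1 = 36
  Event 5 (restock 36): 36 + 36 = 72
  Event 6 (return 3): 72 + 3 = 75
  Event 7 (sale 23): sell min(23,75)=23. stock: 75 - 23 = 52. total_sold = 37
  Event 8 (sale 9): sell min(9,52)=9. stock: 52 - 9 = 43. total_sold = 46
  Event 9 (restock 11): 43 + 11 = 54
  Event 10 (restock 12): 54 + 12 = 66
  Event 11 (restock 24): 66 + 24 = 90
  Event 12 (restock 17): 90 + 17 = 107
  Event 13 (sale 10): sell min(10,107)=10. stock: 107 - 10 = 97. total_sold = 56
Final: stock = 97, total_sold = 56

Stock never reaches 0.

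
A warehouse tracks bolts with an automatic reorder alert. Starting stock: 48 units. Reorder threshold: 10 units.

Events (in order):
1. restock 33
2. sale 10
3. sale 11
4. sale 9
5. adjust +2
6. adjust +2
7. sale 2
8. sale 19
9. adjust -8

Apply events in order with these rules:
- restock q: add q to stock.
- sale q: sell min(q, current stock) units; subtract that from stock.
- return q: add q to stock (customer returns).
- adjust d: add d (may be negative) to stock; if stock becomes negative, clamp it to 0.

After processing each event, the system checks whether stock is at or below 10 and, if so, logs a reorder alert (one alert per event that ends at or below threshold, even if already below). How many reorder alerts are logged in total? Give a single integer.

Processing events:
Start: stock = 48
  Event 1 (restock 33): 48 + 33 = 81
  Event 2 (sale 10): sell min(10,81)=10. stock: 81 - 10 = 71. total_sold = 10
  Event 3 (sale 11): sell min(11,71)=11. stock: 71 - 11 = 60. total_sold = 21
  Event 4 (sale 9): sell min(9,60)=9. stock: 60 - 9 = 51. total_sold = 30
  Event 5 (adjust +2): 51 + 2 = 53
  Event 6 (adjust +2): 53 + 2 = 55
  Event 7 (sale 2): sell min(2,55)=2. stock: 55 - 2 = 53. total_sold = 32
  Event 8 (sale 19): sell min(19,53)=19. stock: 53 - 19 = 34. total_sold = 51
  Event 9 (adjust -8): 34 + -8 = 26
Final: stock = 26, total_sold = 51

Checking against threshold 10:
  After event 1: stock=81 > 10
  After event 2: stock=71 > 10
  After event 3: stock=60 > 10
  After event 4: stock=51 > 10
  After event 5: stock=53 > 10
  After event 6: stock=55 > 10
  After event 7: stock=53 > 10
  After event 8: stock=34 > 10
  After event 9: stock=26 > 10
Alert events: []. Count = 0

Answer: 0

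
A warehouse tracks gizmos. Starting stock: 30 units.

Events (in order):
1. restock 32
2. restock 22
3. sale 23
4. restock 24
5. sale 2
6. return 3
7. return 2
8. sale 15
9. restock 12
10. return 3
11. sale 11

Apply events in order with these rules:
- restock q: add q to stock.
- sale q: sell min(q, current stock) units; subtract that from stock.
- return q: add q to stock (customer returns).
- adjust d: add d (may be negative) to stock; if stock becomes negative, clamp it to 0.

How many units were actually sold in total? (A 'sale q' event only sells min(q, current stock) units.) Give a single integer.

Processing events:
Start: stock = 30
  Event 1 (restock 32): 30 + 32 = 62
  Event 2 (restock 22): 62 + 22 = 84
  Event 3 (sale 23): sell min(23,84)=23. stock: 84 - 23 = 61. total_sold = 23
  Event 4 (restock 24): 61 + 24 = 85
  Event 5 (sale 2): sell min(2,85)=2. stock: 85 - 2 = 83. total_sold = 25
  Event 6 (return 3): 83 + 3 = 86
  Event 7 (return 2): 86 + 2 = 88
  Event 8 (sale 15): sell min(15,88)=15. stock: 88 - 15 = 73. total_sold = 40
  Event 9 (restock 12): 73 + 12 = 85
  Event 10 (return 3): 85 + 3 = 88
  Event 11 (sale 11): sell min(11,88)=11. stock: 88 - 11 = 77. total_sold = 51
Final: stock = 77, total_sold = 51

Answer: 51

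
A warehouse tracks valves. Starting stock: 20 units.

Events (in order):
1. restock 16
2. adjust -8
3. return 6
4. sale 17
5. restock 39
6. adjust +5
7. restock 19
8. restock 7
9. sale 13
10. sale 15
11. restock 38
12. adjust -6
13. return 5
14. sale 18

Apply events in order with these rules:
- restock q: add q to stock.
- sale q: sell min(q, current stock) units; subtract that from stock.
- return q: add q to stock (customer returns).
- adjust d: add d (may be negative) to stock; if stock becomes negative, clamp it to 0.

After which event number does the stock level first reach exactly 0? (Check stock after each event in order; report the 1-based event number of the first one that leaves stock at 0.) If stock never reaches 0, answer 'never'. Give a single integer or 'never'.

Answer: never

Derivation:
Processing events:
Start: stock = 20
  Event 1 (restock 16): 20 + 16 = 36
  Event 2 (adjust -8): 36 + -8 = 28
  Event 3 (return 6): 28 + 6 = 34
  Event 4 (sale 17): sell min(17,34)=17. stock: 34 - 17 = 17. total_sold = 17
  Event 5 (restock 39): 17 + 39 = 56
  Event 6 (adjust +5): 56 + 5 = 61
  Event 7 (restock 19): 61 + 19 = 80
  Event 8 (restock 7): 80 + 7 = 87
  Event 9 (sale 13): sell min(13,87)=13. stock: 87 - 13 = 74. total_sold = 30
  Event 10 (sale 15): sell min(15,74)=15. stock: 74 - 15 = 59. total_sold = 45
  Event 11 (restock 38): 59 + 38 = 97
  Event 12 (adjust -6): 97 + -6 = 91
  Event 13 (return 5): 91 + 5 = 96
  Event 14 (sale 18): sell min(18,96)=18. stock: 96 - 18 = 78. total_sold = 63
Final: stock = 78, total_sold = 63

Stock never reaches 0.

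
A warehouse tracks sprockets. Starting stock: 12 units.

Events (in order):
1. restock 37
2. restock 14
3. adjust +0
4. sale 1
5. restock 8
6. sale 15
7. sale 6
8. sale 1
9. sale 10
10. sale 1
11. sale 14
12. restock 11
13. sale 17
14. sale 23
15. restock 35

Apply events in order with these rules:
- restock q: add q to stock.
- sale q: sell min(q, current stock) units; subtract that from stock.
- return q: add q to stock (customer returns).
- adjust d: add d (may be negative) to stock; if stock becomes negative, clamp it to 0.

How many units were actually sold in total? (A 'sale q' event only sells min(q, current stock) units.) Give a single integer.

Processing events:
Start: stock = 12
  Event 1 (restock 37): 12 + 37 = 49
  Event 2 (restock 14): 49 + 14 = 63
  Event 3 (adjust +0): 63 + 0 = 63
  Event 4 (sale 1): sell min(1,63)=1. stock: 63 - 1 = 62. total_sold = 1
  Event 5 (restock 8): 62 + 8 = 70
  Event 6 (sale 15): sell min(15,70)=15. stock: 70 - 15 = 55. total_sold = 16
  Event 7 (sale 6): sell min(6,55)=6. stock: 55 - 6 = 49. total_sold = 22
  Event 8 (sale 1): sell min(1,49)=1. stock: 49 - 1 = 48. total_sold = 23
  Event 9 (sale 10): sell min(10,48)=10. stock: 48 - 10 = 38. total_sold = 33
  Event 10 (sale 1): sell min(1,38)=1. stock: 38 - 1 = 37. total_sold = 34
  Event 11 (sale 14): sell min(14,37)=14. stock: 37 - 14 = 23. total_sold = 48
  Event 12 (restock 11): 23 + 11 = 34
  Event 13 (sale 17): sell min(17,34)=17. stock: 34 - 17 = 17. total_sold = 65
  Event 14 (sale 23): sell min(23,17)=17. stock: 17 - 17 = 0. total_sold = 82
  Event 15 (restock 35): 0 + 35 = 35
Final: stock = 35, total_sold = 82

Answer: 82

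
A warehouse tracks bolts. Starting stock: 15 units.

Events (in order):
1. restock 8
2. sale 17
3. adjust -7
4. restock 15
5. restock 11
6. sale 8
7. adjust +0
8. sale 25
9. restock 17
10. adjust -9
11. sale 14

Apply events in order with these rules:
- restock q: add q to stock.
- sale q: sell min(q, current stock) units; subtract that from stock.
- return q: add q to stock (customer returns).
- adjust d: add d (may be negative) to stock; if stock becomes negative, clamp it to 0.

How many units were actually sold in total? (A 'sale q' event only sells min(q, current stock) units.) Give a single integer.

Processing events:
Start: stock = 15
  Event 1 (restock 8): 15 + 8 = 23
  Event 2 (sale 17): sell min(17,23)=17. stock: 23 - 17 = 6. total_sold = 17
  Event 3 (adjust -7): 6 + -7 = 0 (clamped to 0)
  Event 4 (restock 15): 0 + 15 = 15
  Event 5 (restock 11): 15 + 11 = 26
  Event 6 (sale 8): sell min(8,26)=8. stock: 26 - 8 = 18. total_sold = 25
  Event 7 (adjust +0): 18 + 0 = 18
  Event 8 (sale 25): sell min(25,18)=18. stock: 18 - 18 = 0. total_sold = 43
  Event 9 (restock 17): 0 + 17 = 17
  Event 10 (adjust -9): 17 + -9 = 8
  Event 11 (sale 14): sell min(14,8)=8. stock: 8 - 8 = 0. total_sold = 51
Final: stock = 0, total_sold = 51

Answer: 51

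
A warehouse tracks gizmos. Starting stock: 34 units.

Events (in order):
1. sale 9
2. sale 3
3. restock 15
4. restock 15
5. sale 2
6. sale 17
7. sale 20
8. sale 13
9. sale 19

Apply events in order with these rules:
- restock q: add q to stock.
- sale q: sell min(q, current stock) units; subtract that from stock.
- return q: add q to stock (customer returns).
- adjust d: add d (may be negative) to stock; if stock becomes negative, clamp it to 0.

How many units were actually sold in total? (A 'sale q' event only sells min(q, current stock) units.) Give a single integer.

Answer: 64

Derivation:
Processing events:
Start: stock = 34
  Event 1 (sale 9): sell min(9,34)=9. stock: 34 - 9 = 25. total_sold = 9
  Event 2 (sale 3): sell min(3,25)=3. stock: 25 - 3 = 22. total_sold = 12
  Event 3 (restock 15): 22 + 15 = 37
  Event 4 (restock 15): 37 + 15 = 52
  Event 5 (sale 2): sell min(2,52)=2. stock: 52 - 2 = 50. total_sold = 14
  Event 6 (sale 17): sell min(17,50)=17. stock: 50 - 17 = 33. total_sold = 31
  Event 7 (sale 20): sell min(20,33)=20. stock: 33 - 20 = 13. total_sold = 51
  Event 8 (sale 13): sell min(13,13)=13. stock: 13 - 13 = 0. total_sold = 64
  Event 9 (sale 19): sell min(19,0)=0. stock: 0 - 0 = 0. total_sold = 64
Final: stock = 0, total_sold = 64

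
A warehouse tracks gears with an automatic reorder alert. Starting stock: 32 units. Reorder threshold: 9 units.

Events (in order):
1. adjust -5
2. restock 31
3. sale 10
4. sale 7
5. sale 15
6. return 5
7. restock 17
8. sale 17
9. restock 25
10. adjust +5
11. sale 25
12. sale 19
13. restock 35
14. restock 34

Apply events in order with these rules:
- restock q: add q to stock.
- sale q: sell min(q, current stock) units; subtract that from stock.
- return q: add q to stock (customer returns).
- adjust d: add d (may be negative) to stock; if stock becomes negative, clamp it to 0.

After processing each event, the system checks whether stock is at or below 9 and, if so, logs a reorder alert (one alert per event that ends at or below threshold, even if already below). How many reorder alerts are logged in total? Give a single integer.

Answer: 0

Derivation:
Processing events:
Start: stock = 32
  Event 1 (adjust -5): 32 + -5 = 27
  Event 2 (restock 31): 27 + 31 = 58
  Event 3 (sale 10): sell min(10,58)=10. stock: 58 - 10 = 48. total_sold = 10
  Event 4 (sale 7): sell min(7,48)=7. stock: 48 - 7 = 41. total_sold = 17
  Event 5 (sale 15): sell min(15,41)=15. stock: 41 - 15 = 26. total_sold = 32
  Event 6 (return 5): 26 + 5 = 31
  Event 7 (restock 17): 31 + 17 = 48
  Event 8 (sale 17): sell min(17,48)=17. stock: 48 - 17 = 31. total_sold = 49
  Event 9 (restock 25): 31 + 25 = 56
  Event 10 (adjust +5): 56 + 5 = 61
  Event 11 (sale 25): sell min(25,61)=25. stock: 61 - 25 = 36. total_sold = 74
  Event 12 (sale 19): sell min(19,36)=19. stock: 36 - 19 = 17. total_sold = 93
  Event 13 (restock 35): 17 + 35 = 52
  Event 14 (restock 34): 52 + 34 = 86
Final: stock = 86, total_sold = 93

Checking against threshold 9:
  After event 1: stock=27 > 9
  After event 2: stock=58 > 9
  After event 3: stock=48 > 9
  After event 4: stock=41 > 9
  After event 5: stock=26 > 9
  After event 6: stock=31 > 9
  After event 7: stock=48 > 9
  After event 8: stock=31 > 9
  After event 9: stock=56 > 9
  After event 10: stock=61 > 9
  After event 11: stock=36 > 9
  After event 12: stock=17 > 9
  After event 13: stock=52 > 9
  After event 14: stock=86 > 9
Alert events: []. Count = 0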